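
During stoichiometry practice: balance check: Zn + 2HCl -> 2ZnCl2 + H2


Equation: Zn + 2HCl -> 2ZnCl2 + H2
Check atoms: Cl: 2≠4, H: 2=2, Zn: 1≠2
Not balanced

No, not balanced


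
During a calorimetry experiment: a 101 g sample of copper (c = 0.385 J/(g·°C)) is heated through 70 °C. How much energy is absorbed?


q = mcΔT = 101 × 0.385 × 70
= 2721.95 J

2721.95 J


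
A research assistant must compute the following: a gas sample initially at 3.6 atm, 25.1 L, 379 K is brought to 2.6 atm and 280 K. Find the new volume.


P1V1/T1 = P2V2/T2
V2 = P1V1T2/(T1P2)
= 3.6×25.1×280/(379×2.6)
= 25.676 L

25.676 L


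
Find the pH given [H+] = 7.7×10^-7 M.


pH = -log10([H+]) = -log10(7.7×10^-7)
= 7 - log10(7.7)
= 7 - 0.89
= 6.11

6.11


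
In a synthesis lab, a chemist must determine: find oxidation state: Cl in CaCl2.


halide: -1
Oxidation number: -1

-1


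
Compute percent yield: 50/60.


% yield = actual/theoretical × 100
= 50/60 × 100
= 83.33%

83.33%


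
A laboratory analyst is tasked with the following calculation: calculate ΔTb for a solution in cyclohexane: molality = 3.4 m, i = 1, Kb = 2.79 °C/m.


ΔTb = Kb × m × i
= 2.79 × 3.4 × 1
= 9.486 °C

9.486 °C


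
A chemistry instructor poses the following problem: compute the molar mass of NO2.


M(NO2) = 1×14.01 + 2×16.0
= 14.01 + 32.0
= 46.01 g/mol

46.01 g/mol


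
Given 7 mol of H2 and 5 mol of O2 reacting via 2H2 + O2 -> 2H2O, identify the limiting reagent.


Mole ratio available / coefficient:
  H2: 7/2 = 3.500
  O2: 5/1 = 5.000
Smaller ratio is limiting.

H2


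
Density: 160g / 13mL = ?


ρ = mass/volume
= 160/13
= 12.308 g/mL

12.308 g/mL


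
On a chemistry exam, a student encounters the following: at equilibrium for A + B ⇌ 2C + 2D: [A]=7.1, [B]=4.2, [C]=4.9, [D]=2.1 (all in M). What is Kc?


Kc = [C]^2[D]^2/([A][B])
= (4.9^2 × 2.1^2)/(7.1^1 × 4.2^1)
= 105.8841/29.82
= 3.551

3.551


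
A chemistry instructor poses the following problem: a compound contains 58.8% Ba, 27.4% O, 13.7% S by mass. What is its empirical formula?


Assume 100 g sample. Moles of each element:
  Ba: 58.8/137.33 = 0.428 mol
  O: 27.4/16.0 = 1.712 mol
  S: 13.7/32.07 = 0.427 mol
Divide by smallest (0.427):
  Ba: 0.428/0.427 = 1.0
  O: 1.712/0.427 = 4.01
  S: 0.427/0.427 = 1.0
Empirical formula: BaSO4

BaSO4


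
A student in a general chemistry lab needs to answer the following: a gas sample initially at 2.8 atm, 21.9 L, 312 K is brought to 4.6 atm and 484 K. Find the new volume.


P1V1/T1 = P2V2/T2
V2 = P1V1T2/(T1P2)
= 2.8×21.9×484/(312×4.6)
= 20.679 L

20.679 L


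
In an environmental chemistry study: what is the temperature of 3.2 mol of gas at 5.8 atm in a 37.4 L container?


PV = nRT  (R = 0.08206 L·atm/(mol·K))
T = PV/(nR) = 5.8×37.4/(3.2×0.08206)
= 216.92/0.262592
= 826.07 K

826.07 K


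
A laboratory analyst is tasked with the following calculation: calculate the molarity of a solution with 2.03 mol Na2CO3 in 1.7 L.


M = n/V = 2.03/1.7 = 1.194 mol/L

1.194 M


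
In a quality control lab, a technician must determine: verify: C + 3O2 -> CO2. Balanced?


Equation: C + 3O2 -> CO2
Check atoms: C: 1=1, O: 6≠2
Not balanced

No, not balanced


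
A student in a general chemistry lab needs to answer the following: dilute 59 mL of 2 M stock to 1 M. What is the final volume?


C1V1 = C2V2
2 × 59 = 1 × V2
V2 = 118/1 = 118.0 mL

118.0 mL


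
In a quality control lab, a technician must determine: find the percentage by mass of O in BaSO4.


M(BaSO4) = 1×137.33 + 1×32.07 + 4×16.0 = 233.40 g/mol
Mass of O = 4 × 16.0 = 64.00 g/mol
% O = 64.00/233.40 × 100 = 27.42%

27.42%


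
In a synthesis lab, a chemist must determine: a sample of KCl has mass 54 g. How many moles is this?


M(KCl) = 74.55 g/mol
n = mass/M = 54/74.55 = 0.7243 mol

0.7243 mol


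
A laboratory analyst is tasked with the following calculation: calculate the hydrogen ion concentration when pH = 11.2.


[H+] = 10^(-pH) = 10^(-11.2)
= 6.31×10^-12 M

6.31×10^-12 M


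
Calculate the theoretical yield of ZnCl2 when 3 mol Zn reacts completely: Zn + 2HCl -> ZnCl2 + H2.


Mole ratio ZnCl2:Zn = 1:1
n(ZnCl2) = 3 × 1/1 = 3.000 mol
mass = 3.000 × 136.28 = 408.84 g

408.84 g


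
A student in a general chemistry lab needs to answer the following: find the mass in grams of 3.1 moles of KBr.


M(KBr) = 119.0 g/mol
mass = n × M = 3.1 × 119.0 = 368.90 g

368.90 g


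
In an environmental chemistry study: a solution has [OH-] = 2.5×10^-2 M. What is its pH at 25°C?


pOH = -log10([OH-]) = -log10(2.5×10^-2)
= 2 - log10(2.5) = 1.6
pH = 14 - pOH = 14 - 1.6 = 12.4

12.4


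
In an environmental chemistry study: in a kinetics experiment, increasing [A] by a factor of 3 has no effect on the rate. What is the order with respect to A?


rate ∝ [A]^n
rate ∝ [A]^0
Order in A: 0

0


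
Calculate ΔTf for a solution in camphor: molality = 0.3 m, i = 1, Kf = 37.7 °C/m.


ΔTf = Kf × m × i
= 37.7 × 0.3 × 1
= 11.31 °C

11.31 °C


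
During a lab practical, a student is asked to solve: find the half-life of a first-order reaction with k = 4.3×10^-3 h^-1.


t½ = ln2/k = 0.693147/(4.3×10^-3 h^-1)
= 161.2 h

161.2 h


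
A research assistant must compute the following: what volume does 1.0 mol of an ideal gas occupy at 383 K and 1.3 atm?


PV = nRT  (R = 0.08206 L·atm/(mol·K))
V = nRT/P = 1.0×0.08206×383/1.3
= 24.176 L

24.176 L


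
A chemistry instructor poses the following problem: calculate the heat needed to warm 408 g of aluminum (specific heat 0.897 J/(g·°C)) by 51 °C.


q = mcΔT = 408 × 0.897 × 51
= 18664.78 J

18664.78 J


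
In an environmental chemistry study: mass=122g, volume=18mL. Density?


ρ = mass/volume
= 122/18
= 6.778 g/mL

6.778 g/mL


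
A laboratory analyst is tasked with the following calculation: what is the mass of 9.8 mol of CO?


M(CO) = 28.01 g/mol
mass = n × M = 9.8 × 28.01 = 274.50 g

274.50 g


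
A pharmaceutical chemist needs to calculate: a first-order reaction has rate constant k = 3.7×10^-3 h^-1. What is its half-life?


t½ = ln2/k = 0.693147/(3.7×10^-3 h^-1)
= 187.3 h

187.3 h


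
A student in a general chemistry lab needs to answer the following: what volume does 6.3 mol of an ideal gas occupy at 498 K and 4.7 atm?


PV = nRT  (R = 0.08206 L·atm/(mol·K))
V = nRT/P = 6.3×0.08206×498/4.7
= 54.778 L

54.778 L


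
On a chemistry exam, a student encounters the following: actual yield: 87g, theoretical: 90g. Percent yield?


% yield = actual/theoretical × 100
= 87/90 × 100
= 96.67%

96.67%


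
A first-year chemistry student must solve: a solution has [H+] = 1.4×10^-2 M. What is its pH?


pH = -log10([H+]) = -log10(1.4×10^-2)
= 2 - log10(1.4)
= 2 - 0.15
= 1.85

1.85


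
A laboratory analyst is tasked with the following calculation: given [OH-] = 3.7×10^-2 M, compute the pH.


pOH = -log10([OH-]) = -log10(3.7×10^-2)
= 2 - log10(3.7) = 1.43
pH = 14 - pOH = 14 - 1.43 = 12.57

12.57


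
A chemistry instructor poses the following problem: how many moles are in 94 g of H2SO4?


M(H2SO4) = 98.09 g/mol
n = mass/M = 94/98.09 = 0.9583 mol

0.9583 mol


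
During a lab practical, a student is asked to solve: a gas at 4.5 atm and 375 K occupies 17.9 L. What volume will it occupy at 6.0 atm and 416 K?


P1V1/T1 = P2V2/T2
V2 = P1V1T2/(T1P2)
= 4.5×17.9×416/(375×6.0)
= 14.893 L

14.893 L


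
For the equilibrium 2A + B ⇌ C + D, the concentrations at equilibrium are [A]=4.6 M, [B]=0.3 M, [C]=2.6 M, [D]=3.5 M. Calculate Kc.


Kc = [C][D]/([A]^2[B])
= (2.6^1 × 3.5^1)/(4.6^2 × 0.3^1)
= 9.1/6.348
= 1.434

1.434


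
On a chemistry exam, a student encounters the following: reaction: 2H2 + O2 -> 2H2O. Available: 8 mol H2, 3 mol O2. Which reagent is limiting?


Mole ratio available / coefficient:
  H2: 8/2 = 4.000
  O2: 3/1 = 3.000
Smaller ratio is limiting.

O2


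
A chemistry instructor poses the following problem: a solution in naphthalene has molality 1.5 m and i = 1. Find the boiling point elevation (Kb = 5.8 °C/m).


ΔTb = Kb × m × i
= 5.8 × 1.5 × 1
= 8.7 °C

8.7 °C


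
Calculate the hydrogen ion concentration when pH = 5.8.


[H+] = 10^(-pH) = 10^(-5.8)
= 1.58×10^-6 M

1.58×10^-6 M


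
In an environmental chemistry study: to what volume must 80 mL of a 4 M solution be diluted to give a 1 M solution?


C1V1 = C2V2
4 × 80 = 1 × V2
V2 = 320/1 = 320.0 mL

320.0 mL


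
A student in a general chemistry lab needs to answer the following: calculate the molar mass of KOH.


M(KOH) = 1×39.1 + 1×16.0 + 1×1.008
= 39.1 + 16.0 + 1.01
= 56.11 g/mol

56.11 g/mol


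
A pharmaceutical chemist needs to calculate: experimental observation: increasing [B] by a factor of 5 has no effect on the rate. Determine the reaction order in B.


rate ∝ [B]^n
rate ∝ [B]^0
Order in B: 0

0


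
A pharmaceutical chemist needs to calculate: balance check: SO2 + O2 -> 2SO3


Equation: SO2 + O2 -> 2SO3
Check atoms: O: 4≠6, S: 1≠2
Not balanced

No, not balanced


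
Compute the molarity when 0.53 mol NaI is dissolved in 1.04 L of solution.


M = n/V = 0.53/1.04 = 0.510 mol/L

0.510 M


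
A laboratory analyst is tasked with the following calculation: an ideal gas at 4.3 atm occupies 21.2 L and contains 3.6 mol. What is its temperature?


PV = nRT  (R = 0.08206 L·atm/(mol·K))
T = PV/(nR) = 4.3×21.2/(3.6×0.08206)
= 91.16/0.295416
= 308.58 K

308.58 K


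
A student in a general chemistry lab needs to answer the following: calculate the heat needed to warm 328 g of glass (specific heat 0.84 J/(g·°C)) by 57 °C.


q = mcΔT = 328 × 0.84 × 57
= 15704.64 J

15704.64 J


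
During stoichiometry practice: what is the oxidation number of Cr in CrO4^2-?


x + 4(-2) = -2, so x = +6
Oxidation number: +6

+6


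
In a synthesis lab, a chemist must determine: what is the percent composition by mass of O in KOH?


M(KOH) = 1×39.1 + 1×16.0 + 1×1.008 = 56.108 g/mol
Mass of O = 1 × 16.0 = 16.00 g/mol
% O = 16.00/56.108 × 100 = 28.52%

28.52%


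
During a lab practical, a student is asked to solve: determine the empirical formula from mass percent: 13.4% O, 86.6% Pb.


Assume 100 g sample. Moles of each element:
  O: 13.4/16.0 = 0.838 mol
  Pb: 86.6/207.2 = 0.418 mol
Divide by smallest (0.418):
  O: 0.838/0.418 = 2.0
  Pb: 0.418/0.418 = 1.0
Empirical formula: PbO2

PbO2


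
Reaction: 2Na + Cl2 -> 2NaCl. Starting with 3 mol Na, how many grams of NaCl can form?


Mole ratio NaCl:Na = 2:2
n(NaCl) = 3 × 2/2 = 3.000 mol
mass = 3.000 × 58.44 = 175.32 g

175.32 g


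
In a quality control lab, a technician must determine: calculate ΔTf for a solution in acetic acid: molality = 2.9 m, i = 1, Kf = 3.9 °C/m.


ΔTf = Kf × m × i
= 3.9 × 2.9 × 1
= 11.31 °C

11.31 °C


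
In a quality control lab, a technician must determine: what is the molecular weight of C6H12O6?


M(C6H12O6) = 6×12.01 + 12×1.008 + 6×16.0
= 72.06 + 12.1 + 96.0
= 180.16 g/mol

180.16 g/mol


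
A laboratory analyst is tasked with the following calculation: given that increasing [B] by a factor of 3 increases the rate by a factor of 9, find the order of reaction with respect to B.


rate ∝ [B]^n
3^n = 9 → n = 2
Order in B: 2

2


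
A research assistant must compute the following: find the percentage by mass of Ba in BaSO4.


M(BaSO4) = 1×137.33 + 1×32.07 + 4×16.0 = 233.40 g/mol
Mass of Ba = 1 × 137.33 = 137.33 g/mol
% Ba = 137.33/233.40 × 100 = 58.84%

58.84%


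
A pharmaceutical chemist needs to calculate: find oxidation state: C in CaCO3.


(+2) + x + 3(-2) = 0, so x = +4
Oxidation number: +4

+4


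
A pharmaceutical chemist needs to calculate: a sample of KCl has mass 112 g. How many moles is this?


M(KCl) = 74.55 g/mol
n = mass/M = 112/74.55 = 1.5023 mol

1.5023 mol


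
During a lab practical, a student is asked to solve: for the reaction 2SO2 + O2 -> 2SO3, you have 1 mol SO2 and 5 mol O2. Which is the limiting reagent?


Mole ratio available / coefficient:
  SO2: 1/2 = 0.500
  O2: 5/1 = 5.000
Smaller ratio is limiting.

SO2


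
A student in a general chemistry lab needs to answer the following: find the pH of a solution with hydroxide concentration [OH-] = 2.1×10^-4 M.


pOH = -log10([OH-]) = -log10(2.1×10^-4)
= 4 - log10(2.1) = 3.68
pH = 14 - pOH = 14 - 3.68 = 10.32

10.32


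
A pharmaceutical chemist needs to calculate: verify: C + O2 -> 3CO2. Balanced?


Equation: C + O2 -> 3CO2
Check atoms: C: 1≠3, O: 2≠6
Not balanced

No, not balanced


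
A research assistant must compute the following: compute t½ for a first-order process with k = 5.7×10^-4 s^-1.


t½ = ln2/k = 0.693147/(5.7×10^-4 s^-1)
= 1216 s

1216 s


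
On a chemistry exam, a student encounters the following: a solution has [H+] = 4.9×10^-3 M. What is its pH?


pH = -log10([H+]) = -log10(4.9×10^-3)
= 3 - log10(4.9)
= 3 - 0.69
= 2.31

2.31


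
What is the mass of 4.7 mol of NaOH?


M(NaOH) = 40.0 g/mol
mass = n × M = 4.7 × 40.0 = 188.00 g

188.00 g


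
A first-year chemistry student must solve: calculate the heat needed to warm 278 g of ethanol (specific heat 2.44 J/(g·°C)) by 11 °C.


q = mcΔT = 278 × 2.44 × 11
= 7461.52 J

7461.52 J


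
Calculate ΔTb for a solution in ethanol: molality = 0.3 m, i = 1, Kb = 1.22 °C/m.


ΔTb = Kb × m × i
= 1.22 × 0.3 × 1
= 0.366 °C

0.366 °C


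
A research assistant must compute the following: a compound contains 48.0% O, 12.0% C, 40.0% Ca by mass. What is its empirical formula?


Assume 100 g sample. Moles of each element:
  O: 48.0/16.0 = 3.0 mol
  C: 12.0/12.01 = 0.999 mol
  Ca: 40.0/40.08 = 0.998 mol
Divide by smallest (0.998):
  O: 3.0/0.998 = 3.01
  C: 0.999/0.998 = 1.0
  Ca: 0.998/0.998 = 1.0
Empirical formula: CaCO3

CaCO3


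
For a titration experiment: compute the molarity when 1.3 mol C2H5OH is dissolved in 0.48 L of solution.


M = n/V = 1.3/0.48 = 2.708 mol/L

2.708 M


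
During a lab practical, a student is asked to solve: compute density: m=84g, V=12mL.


ρ = mass/volume
= 84/12
= 7.0 g/mL

7.0 g/mL


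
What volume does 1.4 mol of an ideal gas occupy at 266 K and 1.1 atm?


PV = nRT  (R = 0.08206 L·atm/(mol·K))
V = nRT/P = 1.4×0.08206×266/1.1
= 27.781 L

27.781 L


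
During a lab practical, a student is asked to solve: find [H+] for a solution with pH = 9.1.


[H+] = 10^(-pH) = 10^(-9.1)
= 7.94×10^-10 M

7.94×10^-10 M


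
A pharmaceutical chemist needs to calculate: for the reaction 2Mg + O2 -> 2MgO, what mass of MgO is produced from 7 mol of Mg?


Mole ratio MgO:Mg = 2:2
n(MgO) = 7 × 2/2 = 7.000 mol
mass = 7.000 × 40.31 = 282.17 g

282.17 g


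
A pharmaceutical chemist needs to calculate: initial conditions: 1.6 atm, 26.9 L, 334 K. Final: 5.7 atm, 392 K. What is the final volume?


P1V1/T1 = P2V2/T2
V2 = P1V1T2/(T1P2)
= 1.6×26.9×392/(334×5.7)
= 8.862 L

8.862 L


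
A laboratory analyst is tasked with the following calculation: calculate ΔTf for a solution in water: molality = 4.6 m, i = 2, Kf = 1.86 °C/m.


ΔTf = Kf × m × i
= 1.86 × 4.6 × 2
= 17.112 °C

17.112 °C


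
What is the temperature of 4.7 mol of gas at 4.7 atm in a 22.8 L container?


PV = nRT  (R = 0.08206 L·atm/(mol·K))
T = PV/(nR) = 4.7×22.8/(4.7×0.08206)
= 107.16/0.385682
= 277.85 K

277.85 K


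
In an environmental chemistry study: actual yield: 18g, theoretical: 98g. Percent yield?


% yield = actual/theoretical × 100
= 18/98 × 100
= 18.37%

18.37%


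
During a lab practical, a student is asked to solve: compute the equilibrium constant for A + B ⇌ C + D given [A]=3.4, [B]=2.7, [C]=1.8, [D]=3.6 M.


Kc = [C][D]/([A][B])
= (1.8^1 × 3.6^1)/(3.4^1 × 2.7^1)
= 6.48/9.18
= 0.7059

0.7059


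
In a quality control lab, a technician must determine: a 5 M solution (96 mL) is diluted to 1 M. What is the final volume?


C1V1 = C2V2
5 × 96 = 1 × V2
V2 = 480/1 = 480.0 mL

480.0 mL


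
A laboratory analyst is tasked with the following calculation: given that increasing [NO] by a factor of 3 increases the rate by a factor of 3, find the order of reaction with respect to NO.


rate ∝ [NO]^n
3^n = 3 → n = 1
Order in NO: 1

1


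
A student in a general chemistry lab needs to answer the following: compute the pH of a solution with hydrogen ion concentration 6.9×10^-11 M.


pH = -log10([H+]) = -log10(6.9×10^-11)
= 11 - log10(6.9)
= 11 - 0.84
= 10.16

10.16


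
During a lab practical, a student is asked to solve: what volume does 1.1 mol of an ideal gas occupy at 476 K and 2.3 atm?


PV = nRT  (R = 0.08206 L·atm/(mol·K))
V = nRT/P = 1.1×0.08206×476/2.3
= 18.681 L

18.681 L


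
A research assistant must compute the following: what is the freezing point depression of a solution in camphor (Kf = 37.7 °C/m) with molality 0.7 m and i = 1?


ΔTf = Kf × m × i
= 37.7 × 0.7 × 1
= 26.39 °C

26.39 °C


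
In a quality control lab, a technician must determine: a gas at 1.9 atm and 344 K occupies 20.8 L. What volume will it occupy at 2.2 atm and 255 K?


P1V1/T1 = P2V2/T2
V2 = P1V1T2/(T1P2)
= 1.9×20.8×255/(344×2.2)
= 13.316 L

13.316 L


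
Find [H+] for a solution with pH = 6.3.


[H+] = 10^(-pH) = 10^(-6.3)
= 5.01×10^-7 M

5.01×10^-7 M


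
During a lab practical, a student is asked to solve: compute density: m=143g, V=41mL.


ρ = mass/volume
= 143/41
= 3.488 g/mL

3.488 g/mL


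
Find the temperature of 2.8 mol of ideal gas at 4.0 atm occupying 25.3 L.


PV = nRT  (R = 0.08206 L·atm/(mol·K))
T = PV/(nR) = 4.0×25.3/(2.8×0.08206)
= 101.20/0.229768
= 440.44 K

440.44 K


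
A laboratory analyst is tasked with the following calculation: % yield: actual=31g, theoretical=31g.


% yield = actual/theoretical × 100
= 31/31 × 100
= 100.0%

100.0%


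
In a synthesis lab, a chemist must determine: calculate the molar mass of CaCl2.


M(CaCl2) = 1×40.08 + 2×35.45
= 40.08 + 70.9
= 110.98 g/mol

110.98 g/mol


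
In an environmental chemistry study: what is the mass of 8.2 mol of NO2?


M(NO2) = 46.01 g/mol
mass = n × M = 8.2 × 46.01 = 377.28 g

377.28 g


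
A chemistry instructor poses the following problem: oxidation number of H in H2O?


H is +1 with nonmetals
Oxidation number: +1

+1


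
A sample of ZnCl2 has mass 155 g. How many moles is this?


M(ZnCl2) = 136.28 g/mol
n = mass/M = 155/136.28 = 1.1374 mol

1.1374 mol


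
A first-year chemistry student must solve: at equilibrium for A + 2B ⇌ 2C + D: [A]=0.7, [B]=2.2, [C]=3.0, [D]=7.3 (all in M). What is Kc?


Kc = [C]^2[D]/([A][B]^2)
= (3.0^2 × 7.3^1)/(0.7^1 × 2.2^2)
= 65.7/3.388
= 19.39

19.39


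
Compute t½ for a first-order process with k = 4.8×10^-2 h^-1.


t½ = ln2/k = 0.693147/(4.8×10^-2 h^-1)
= 14.44 h

14.44 h


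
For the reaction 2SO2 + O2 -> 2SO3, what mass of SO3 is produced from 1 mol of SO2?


Mole ratio SO3:SO2 = 2:2
n(SO3) = 1 × 2/2 = 1.000 mol
mass = 1.000 × 80.07 = 80.07 g

80.07 g


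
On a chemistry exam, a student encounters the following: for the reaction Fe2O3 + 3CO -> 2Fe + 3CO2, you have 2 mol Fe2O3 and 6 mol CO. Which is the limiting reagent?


Mole ratio available / coefficient:
  Fe2O3: 2/1 = 2.000
  CO: 6/3 = 2.000
Smaller ratio is limiting.

neither (stoichiometric); Fe2O3 and CO are fully consumed


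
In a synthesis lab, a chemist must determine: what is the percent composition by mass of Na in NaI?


M(NaI) = 1×22.99 + 1×126.9 = 149.89 g/mol
Mass of Na = 1 × 22.99 = 22.99 g/mol
% Na = 22.99/149.89 × 100 = 15.34%

15.34%


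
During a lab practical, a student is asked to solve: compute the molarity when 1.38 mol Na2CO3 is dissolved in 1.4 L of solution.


M = n/V = 1.38/1.4 = 0.986 mol/L

0.986 M


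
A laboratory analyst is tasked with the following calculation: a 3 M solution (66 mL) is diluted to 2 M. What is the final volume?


C1V1 = C2V2
3 × 66 = 2 × V2
V2 = 198/2 = 99.0 mL

99.0 mL


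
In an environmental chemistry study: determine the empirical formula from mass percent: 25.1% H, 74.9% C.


Assume 100 g sample. Moles of each element:
  H: 25.1/1.008 = 24.901 mol
  C: 74.9/12.01 = 6.236 mol
Divide by smallest (6.236):
  H: 24.901/6.236 = 3.99
  C: 6.236/6.236 = 1.0
Empirical formula: CH4

CH4


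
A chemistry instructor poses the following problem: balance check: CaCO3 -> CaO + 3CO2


Equation: CaCO3 -> CaO + 3CO2
Check atoms: C: 1≠3, Ca: 1=1, O: 3≠7
Not balanced

No, not balanced


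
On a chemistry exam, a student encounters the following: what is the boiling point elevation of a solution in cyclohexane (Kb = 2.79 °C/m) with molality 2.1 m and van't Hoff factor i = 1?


ΔTb = Kb × m × i
= 2.79 × 2.1 × 1
= 5.859 °C

5.859 °C


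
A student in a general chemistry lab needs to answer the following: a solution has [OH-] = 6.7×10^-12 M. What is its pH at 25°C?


pOH = -log10([OH-]) = -log10(6.7×10^-12)
= 12 - log10(6.7) = 11.17
pH = 14 - pOH = 14 - 11.17 = 2.83

2.83


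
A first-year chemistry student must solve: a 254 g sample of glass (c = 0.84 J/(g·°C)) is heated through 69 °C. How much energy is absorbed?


q = mcΔT = 254 × 0.84 × 69
= 14721.84 J

14721.84 J


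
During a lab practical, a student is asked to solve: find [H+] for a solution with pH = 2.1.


[H+] = 10^(-pH) = 10^(-2.1)
= 7.94×10^-3 M

7.94×10^-3 M


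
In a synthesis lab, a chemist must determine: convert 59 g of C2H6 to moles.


M(C2H6) = 30.07 g/mol
n = mass/M = 59/30.07 = 1.9621 mol

1.9621 mol


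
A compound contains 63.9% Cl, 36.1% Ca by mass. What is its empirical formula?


Assume 100 g sample. Moles of each element:
  Cl: 63.9/35.45 = 1.803 mol
  Ca: 36.1/40.08 = 0.901 mol
Divide by smallest (0.901):
  Cl: 1.803/0.901 = 2.0
  Ca: 0.901/0.901 = 1.0
Empirical formula: CaCl2

CaCl2


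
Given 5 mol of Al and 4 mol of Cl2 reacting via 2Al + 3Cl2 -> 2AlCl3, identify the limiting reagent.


Mole ratio available / coefficient:
  Al: 5/2 = 2.500
  Cl2: 4/3 = 1.333
Smaller ratio is limiting.

Cl2


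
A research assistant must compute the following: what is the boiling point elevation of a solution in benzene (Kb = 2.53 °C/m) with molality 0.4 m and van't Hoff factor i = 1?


ΔTb = Kb × m × i
= 2.53 × 0.4 × 1
= 1.012 °C

1.012 °C


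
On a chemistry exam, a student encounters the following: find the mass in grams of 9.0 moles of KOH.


M(KOH) = 56.11 g/mol
mass = n × M = 9.0 × 56.11 = 504.99 g

504.99 g


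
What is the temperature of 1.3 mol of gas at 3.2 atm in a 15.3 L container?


PV = nRT  (R = 0.08206 L·atm/(mol·K))
T = PV/(nR) = 3.2×15.3/(1.3×0.08206)
= 48.96/0.106678
= 458.95 K

458.95 K


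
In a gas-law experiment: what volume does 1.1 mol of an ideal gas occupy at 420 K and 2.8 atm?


PV = nRT  (R = 0.08206 L·atm/(mol·K))
V = nRT/P = 1.1×0.08206×420/2.8
= 13.54 L

13.54 L


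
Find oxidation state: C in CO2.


x + 2(-2) = 0, so x = +4
Oxidation number: +4

+4


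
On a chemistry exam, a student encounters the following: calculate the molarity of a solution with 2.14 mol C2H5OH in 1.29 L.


M = n/V = 2.14/1.29 = 1.659 mol/L

1.659 M


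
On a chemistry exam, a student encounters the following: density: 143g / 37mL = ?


ρ = mass/volume
= 143/37
= 3.865 g/mL

3.865 g/mL


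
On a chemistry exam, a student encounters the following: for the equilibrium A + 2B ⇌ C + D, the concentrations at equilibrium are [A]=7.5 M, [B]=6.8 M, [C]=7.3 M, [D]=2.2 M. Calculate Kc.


Kc = [C][D]/([A][B]^2)
= (7.3^1 × 2.2^1)/(7.5^1 × 6.8^2)
= 16.06/346.8
= 0.04631

0.04631


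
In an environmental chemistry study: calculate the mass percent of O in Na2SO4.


M(Na2SO4) = 2×22.99 + 1×32.07 + 4×16.0 = 142.05 g/mol
Mass of O = 4 × 16.0 = 64.00 g/mol
% O = 64.00/142.05 × 100 = 45.05%

45.05%


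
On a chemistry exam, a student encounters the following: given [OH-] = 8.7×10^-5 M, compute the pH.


pOH = -log10([OH-]) = -log10(8.7×10^-5)
= 5 - log10(8.7) = 4.06
pH = 14 - pOH = 14 - 4.06 = 9.94

9.94


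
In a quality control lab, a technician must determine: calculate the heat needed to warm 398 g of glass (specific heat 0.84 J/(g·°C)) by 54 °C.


q = mcΔT = 398 × 0.84 × 54
= 18053.28 J

18053.28 J


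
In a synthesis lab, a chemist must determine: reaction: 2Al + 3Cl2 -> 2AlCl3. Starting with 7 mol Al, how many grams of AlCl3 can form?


Mole ratio AlCl3:Al = 2:2
n(AlCl3) = 7 × 2/2 = 7.000 mol
mass = 7.000 × 133.33 = 933.31 g

933.31 g


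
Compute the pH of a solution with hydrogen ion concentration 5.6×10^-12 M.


pH = -log10([H+]) = -log10(5.6×10^-12)
= 12 - log10(5.6)
= 12 - 0.75
= 11.25

11.25


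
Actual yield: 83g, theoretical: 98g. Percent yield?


% yield = actual/theoretical × 100
= 83/98 × 100
= 84.69%

84.69%


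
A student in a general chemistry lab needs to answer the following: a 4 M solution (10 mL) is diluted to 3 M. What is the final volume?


C1V1 = C2V2
4 × 10 = 3 × V2
V2 = 40/3 = 13.33 mL

13.33 mL


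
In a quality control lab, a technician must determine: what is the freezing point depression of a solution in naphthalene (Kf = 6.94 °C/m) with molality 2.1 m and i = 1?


ΔTf = Kf × m × i
= 6.94 × 2.1 × 1
= 14.574 °C

14.574 °C


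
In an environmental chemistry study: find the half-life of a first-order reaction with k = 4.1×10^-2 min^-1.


t½ = ln2/k = 0.693147/(4.1×10^-2 min^-1)
= 16.91 min

16.91 min


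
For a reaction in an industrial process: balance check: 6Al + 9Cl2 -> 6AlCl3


Equation: 6Al + 9Cl2 -> 6AlCl3
Check atoms: Al: 6=6, Cl: 18=18
Balanced

Yes, balanced


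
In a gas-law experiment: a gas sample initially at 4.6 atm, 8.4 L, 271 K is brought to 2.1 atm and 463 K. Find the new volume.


P1V1/T1 = P2V2/T2
V2 = P1V1T2/(T1P2)
= 4.6×8.4×463/(271×2.1)
= 31.436 L

31.436 L


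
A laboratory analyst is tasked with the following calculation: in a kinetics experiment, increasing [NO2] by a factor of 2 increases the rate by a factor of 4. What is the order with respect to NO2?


rate ∝ [NO2]^n
2^n = 4 → n = 2
Order in NO2: 2

2


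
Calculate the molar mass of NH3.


M(NH3) = 1×14.01 + 3×1.008
= 14.01 + 3.02
= 17.03 g/mol

17.03 g/mol


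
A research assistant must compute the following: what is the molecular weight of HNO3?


M(HNO3) = 1×1.008 + 1×14.01 + 3×16.0
= 1.01 + 14.01 + 48.0
= 63.02 g/mol

63.02 g/mol


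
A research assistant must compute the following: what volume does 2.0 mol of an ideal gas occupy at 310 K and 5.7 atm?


PV = nRT  (R = 0.08206 L·atm/(mol·K))
V = nRT/P = 2.0×0.08206×310/5.7
= 8.926 L

8.926 L


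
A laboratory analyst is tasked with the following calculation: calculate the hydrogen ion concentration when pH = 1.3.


[H+] = 10^(-pH) = 10^(-1.3)
= 5.01×10^-2 M

5.01×10^-2 M


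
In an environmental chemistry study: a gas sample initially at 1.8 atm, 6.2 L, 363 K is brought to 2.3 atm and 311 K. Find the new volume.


P1V1/T1 = P2V2/T2
V2 = P1V1T2/(T1P2)
= 1.8×6.2×311/(363×2.3)
= 4.157 L

4.157 L


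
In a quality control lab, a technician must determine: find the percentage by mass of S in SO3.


M(SO3) = 1×32.07 + 3×16.0 = 80.07 g/mol
Mass of S = 1 × 32.07 = 32.07 g/mol
% S = 32.07/80.07 × 100 = 40.05%

40.05%


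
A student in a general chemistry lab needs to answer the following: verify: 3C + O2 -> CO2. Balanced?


Equation: 3C + O2 -> CO2
Check atoms: C: 3≠1, O: 2=2
Not balanced

No, not balanced


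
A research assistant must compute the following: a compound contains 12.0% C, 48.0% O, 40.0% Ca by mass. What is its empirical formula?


Assume 100 g sample. Moles of each element:
  C: 12.0/12.01 = 0.999 mol
  O: 48.0/16.0 = 3.0 mol
  Ca: 40.0/40.08 = 0.998 mol
Divide by smallest (0.998):
  C: 0.999/0.998 = 1.0
  O: 3.0/0.998 = 3.01
  Ca: 0.998/0.998 = 1.0
Empirical formula: CaCO3

CaCO3


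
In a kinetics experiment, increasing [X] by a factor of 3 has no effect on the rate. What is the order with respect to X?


rate ∝ [X]^n
rate ∝ [X]^0
Order in X: 0

0


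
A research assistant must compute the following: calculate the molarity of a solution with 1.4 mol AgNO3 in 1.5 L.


M = n/V = 1.4/1.5 = 0.933 mol/L

0.933 M


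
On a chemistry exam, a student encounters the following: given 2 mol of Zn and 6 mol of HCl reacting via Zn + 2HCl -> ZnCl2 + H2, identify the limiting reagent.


Mole ratio available / coefficient:
  Zn: 2/1 = 2.000
  HCl: 6/2 = 3.000
Smaller ratio is limiting.

Zn


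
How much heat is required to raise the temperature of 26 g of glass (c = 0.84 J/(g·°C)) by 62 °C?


q = mcΔT = 26 × 0.84 × 62
= 1354.08 J

1354.08 J


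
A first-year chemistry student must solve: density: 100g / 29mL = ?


ρ = mass/volume
= 100/29
= 3.448 g/mL

3.448 g/mL


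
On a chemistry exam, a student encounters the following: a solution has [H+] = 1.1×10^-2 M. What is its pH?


pH = -log10([H+]) = -log10(1.1×10^-2)
= 2 - log10(1.1)
= 2 - 0.04
= 1.96

1.96


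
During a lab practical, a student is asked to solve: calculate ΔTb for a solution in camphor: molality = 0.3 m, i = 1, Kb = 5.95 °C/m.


ΔTb = Kb × m × i
= 5.95 × 0.3 × 1
= 1.785 °C

1.785 °C


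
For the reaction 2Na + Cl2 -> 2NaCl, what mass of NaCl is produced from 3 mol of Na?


Mole ratio NaCl:Na = 2:2
n(NaCl) = 3 × 2/2 = 3.000 mol
mass = 3.000 × 58.44 = 175.32 g

175.32 g


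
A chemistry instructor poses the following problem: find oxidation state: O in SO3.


O is usually -2
Oxidation number: -2

-2


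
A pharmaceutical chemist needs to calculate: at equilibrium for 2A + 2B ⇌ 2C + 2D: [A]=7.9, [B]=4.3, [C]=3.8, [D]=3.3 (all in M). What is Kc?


Kc = [C]^2[D]^2/([A]^2[B]^2)
= (3.8^2 × 3.3^2)/(7.9^2 × 4.3^2)
= 157.2516/1153.9609
= 0.1363

0.1363


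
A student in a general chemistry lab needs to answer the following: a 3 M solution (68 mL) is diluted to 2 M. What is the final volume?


C1V1 = C2V2
3 × 68 = 2 × V2
V2 = 204/2 = 102.0 mL

102.0 mL


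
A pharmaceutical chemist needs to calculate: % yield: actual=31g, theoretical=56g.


% yield = actual/theoretical × 100
= 31/56 × 100
= 55.36%

55.36%


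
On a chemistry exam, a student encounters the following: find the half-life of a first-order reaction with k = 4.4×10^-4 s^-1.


t½ = ln2/k = 0.693147/(4.4×10^-4 s^-1)
= 1575 s

1575 s


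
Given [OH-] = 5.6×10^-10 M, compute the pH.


pOH = -log10([OH-]) = -log10(5.6×10^-10)
= 10 - log10(5.6) = 9.25
pH = 14 - pOH = 14 - 9.25 = 4.75

4.75


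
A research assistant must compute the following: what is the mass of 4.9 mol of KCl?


M(KCl) = 74.55 g/mol
mass = n × M = 4.9 × 74.55 = 365.30 g

365.30 g


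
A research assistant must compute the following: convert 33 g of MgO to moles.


M(MgO) = 40.31 g/mol
n = mass/M = 33/40.31 = 0.8187 mol

0.8187 mol


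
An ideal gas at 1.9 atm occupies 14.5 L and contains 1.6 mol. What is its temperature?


PV = nRT  (R = 0.08206 L·atm/(mol·K))
T = PV/(nR) = 1.9×14.5/(1.6×0.08206)
= 27.55/0.131296
= 209.83 K

209.83 K


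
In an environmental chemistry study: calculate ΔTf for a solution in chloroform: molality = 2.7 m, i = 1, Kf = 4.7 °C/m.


ΔTf = Kf × m × i
= 4.7 × 2.7 × 1
= 12.69 °C

12.69 °C


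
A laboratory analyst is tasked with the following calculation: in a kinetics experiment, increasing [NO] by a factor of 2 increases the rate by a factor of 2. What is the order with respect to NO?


rate ∝ [NO]^n
2^n = 2 → n = 1
Order in NO: 1

1


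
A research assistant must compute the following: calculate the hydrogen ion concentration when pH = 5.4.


[H+] = 10^(-pH) = 10^(-5.4)
= 3.98×10^-6 M

3.98×10^-6 M


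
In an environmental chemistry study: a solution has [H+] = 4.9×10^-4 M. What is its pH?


pH = -log10([H+]) = -log10(4.9×10^-4)
= 4 - log10(4.9)
= 4 - 0.69
= 3.31

3.31


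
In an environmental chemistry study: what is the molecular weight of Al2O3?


M(Al2O3) = 2×26.98 + 3×16.0
= 53.96 + 48.0
= 101.96 g/mol

101.96 g/mol


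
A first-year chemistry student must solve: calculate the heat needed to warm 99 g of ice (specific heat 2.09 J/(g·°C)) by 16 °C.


q = mcΔT = 99 × 2.09 × 16
= 3310.56 J

3310.56 J


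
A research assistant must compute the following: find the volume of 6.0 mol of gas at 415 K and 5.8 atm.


PV = nRT  (R = 0.08206 L·atm/(mol·K))
V = nRT/P = 6.0×0.08206×415/5.8
= 35.229 L

35.229 L


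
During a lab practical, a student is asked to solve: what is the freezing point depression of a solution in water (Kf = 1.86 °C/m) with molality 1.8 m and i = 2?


ΔTf = Kf × m × i
= 1.86 × 1.8 × 2
= 6.696 °C

6.696 °C


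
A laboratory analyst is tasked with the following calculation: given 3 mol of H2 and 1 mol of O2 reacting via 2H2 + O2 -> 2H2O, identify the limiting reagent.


Mole ratio available / coefficient:
  H2: 3/2 = 1.500
  O2: 1/1 = 1.000
Smaller ratio is limiting.

O2


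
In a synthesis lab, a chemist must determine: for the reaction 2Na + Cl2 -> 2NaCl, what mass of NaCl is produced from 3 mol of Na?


Mole ratio NaCl:Na = 2:2
n(NaCl) = 3 × 2/2 = 3.000 mol
mass = 3.000 × 58.44 = 175.32 g

175.32 g


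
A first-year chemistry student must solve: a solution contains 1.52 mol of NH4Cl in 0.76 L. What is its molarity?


M = n/V = 1.52/0.76 = 2.000 mol/L

2.000 M


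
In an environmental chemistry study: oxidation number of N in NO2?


x + 2(-2) = 0, so x = +4
Oxidation number: +4

+4


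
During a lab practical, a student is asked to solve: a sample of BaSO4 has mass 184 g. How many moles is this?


M(BaSO4) = 233.4 g/mol
n = mass/M = 184/233.4 = 0.7883 mol

0.7883 mol


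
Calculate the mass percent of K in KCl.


M(KCl) = 1×39.1 + 1×35.45 = 74.55 g/mol
Mass of K = 1 × 39.1 = 39.10 g/mol
% K = 39.10/74.55 × 100 = 52.45%

52.45%


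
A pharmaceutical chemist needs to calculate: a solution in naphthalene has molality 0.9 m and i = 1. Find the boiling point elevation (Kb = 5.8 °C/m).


ΔTb = Kb × m × i
= 5.8 × 0.9 × 1
= 5.22 °C

5.22 °C


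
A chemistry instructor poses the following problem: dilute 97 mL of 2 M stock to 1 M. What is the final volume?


C1V1 = C2V2
2 × 97 = 1 × V2
V2 = 194/1 = 194.0 mL

194.0 mL


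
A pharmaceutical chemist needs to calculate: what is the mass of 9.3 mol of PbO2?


M(PbO2) = 239.2 g/mol
mass = n × M = 9.3 × 239.2 = 2224.56 g

2224.56 g


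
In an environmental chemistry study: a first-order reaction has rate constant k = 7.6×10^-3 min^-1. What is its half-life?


t½ = ln2/k = 0.693147/(7.6×10^-3 min^-1)
= 91.20 min

91.20 min


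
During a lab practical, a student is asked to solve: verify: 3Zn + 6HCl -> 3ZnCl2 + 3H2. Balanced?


Equation: 3Zn + 6HCl -> 3ZnCl2 + 3H2
Check atoms: Cl: 6=6, H: 6=6, Zn: 3=3
Balanced

Yes, balanced


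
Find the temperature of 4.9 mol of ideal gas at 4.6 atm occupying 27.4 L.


PV = nRT  (R = 0.08206 L·atm/(mol·K))
T = PV/(nR) = 4.6×27.4/(4.9×0.08206)
= 126.04/0.402094
= 313.46 K

313.46 K


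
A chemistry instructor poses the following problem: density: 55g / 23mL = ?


ρ = mass/volume
= 55/23
= 2.391 g/mL

2.391 g/mL


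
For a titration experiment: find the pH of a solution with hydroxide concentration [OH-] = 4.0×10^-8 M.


pOH = -log10([OH-]) = -log10(4.0×10^-8)
= 8 - log10(4.0) = 7.4
pH = 14 - pOH = 14 - 7.4 = 6.6

6.6


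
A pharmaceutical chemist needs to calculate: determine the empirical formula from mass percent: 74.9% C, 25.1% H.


Assume 100 g sample. Moles of each element:
  C: 74.9/12.01 = 6.236 mol
  H: 25.1/1.008 = 24.901 mol
Divide by smallest (6.236):
  C: 6.236/6.236 = 1.0
  H: 24.901/6.236 = 3.99
Empirical formula: CH4

CH4


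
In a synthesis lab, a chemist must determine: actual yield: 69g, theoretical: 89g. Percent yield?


% yield = actual/theoretical × 100
= 69/89 × 100
= 77.53%

77.53%


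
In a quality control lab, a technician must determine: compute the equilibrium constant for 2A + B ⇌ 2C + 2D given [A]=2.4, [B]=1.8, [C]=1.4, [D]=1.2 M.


Kc = [C]^2[D]^2/([A]^2[B])
= (1.4^2 × 1.2^2)/(2.4^2 × 1.8^1)
= 2.8224/10.368
= 0.2722

0.2722


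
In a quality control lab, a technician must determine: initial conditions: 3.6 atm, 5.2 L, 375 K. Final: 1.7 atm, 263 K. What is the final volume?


P1V1/T1 = P2V2/T2
V2 = P1V1T2/(T1P2)
= 3.6×5.2×263/(375×1.7)
= 7.723 L

7.723 L


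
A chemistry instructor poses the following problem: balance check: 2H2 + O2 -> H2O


Equation: 2H2 + O2 -> H2O
Check atoms: H: 4≠2, O: 2≠1
Not balanced

No, not balanced


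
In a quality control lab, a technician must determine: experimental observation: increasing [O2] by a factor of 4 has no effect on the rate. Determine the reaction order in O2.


rate ∝ [O2]^n
rate ∝ [O2]^0
Order in O2: 0

0


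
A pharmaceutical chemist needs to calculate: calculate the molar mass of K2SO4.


M(K2SO4) = 2×39.1 + 1×32.07 + 4×16.0
= 78.2 + 32.07 + 64.0
= 174.27 g/mol

174.27 g/mol


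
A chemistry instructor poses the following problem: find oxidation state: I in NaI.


halide: -1
Oxidation number: -1

-1


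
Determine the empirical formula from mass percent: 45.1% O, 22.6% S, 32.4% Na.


Assume 100 g sample. Moles of each element:
  O: 45.1/16.0 = 2.819 mol
  S: 22.6/32.07 = 0.705 mol
  Na: 32.4/22.99 = 1.409 mol
Divide by smallest (0.705):
  O: 2.819/0.705 = 4.0
  S: 0.705/0.705 = 1.0
  Na: 1.409/0.705 = 2.0
Empirical formula: Na2SO4

Na2SO4


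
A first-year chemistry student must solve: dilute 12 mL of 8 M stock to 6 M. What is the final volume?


C1V1 = C2V2
8 × 12 = 6 × V2
V2 = 96/6 = 16.0 mL

16.0 mL


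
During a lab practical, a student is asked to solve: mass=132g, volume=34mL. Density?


ρ = mass/volume
= 132/34
= 3.882 g/mL

3.882 g/mL


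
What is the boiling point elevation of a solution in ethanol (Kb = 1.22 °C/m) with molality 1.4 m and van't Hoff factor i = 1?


ΔTb = Kb × m × i
= 1.22 × 1.4 × 1
= 1.708 °C

1.708 °C


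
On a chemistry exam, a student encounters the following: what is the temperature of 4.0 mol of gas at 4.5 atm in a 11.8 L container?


PV = nRT  (R = 0.08206 L·atm/(mol·K))
T = PV/(nR) = 4.5×11.8/(4.0×0.08206)
= 53.10/0.328240
= 161.77 K

161.77 K


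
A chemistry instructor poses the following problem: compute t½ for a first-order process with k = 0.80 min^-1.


t½ = ln2/k = 0.693147/(0.80 min^-1)
= 0.8664 min

0.8664 min


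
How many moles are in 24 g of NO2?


M(NO2) = 46.01 g/mol
n = mass/M = 24/46.01 = 0.5216 mol

0.5216 mol


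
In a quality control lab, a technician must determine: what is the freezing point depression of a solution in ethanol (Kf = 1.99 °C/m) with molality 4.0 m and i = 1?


ΔTf = Kf × m × i
= 1.99 × 4.0 × 1
= 7.96 °C

7.96 °C


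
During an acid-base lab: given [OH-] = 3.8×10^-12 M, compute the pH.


pOH = -log10([OH-]) = -log10(3.8×10^-12)
= 12 - log10(3.8) = 11.42
pH = 14 - pOH = 14 - 11.42 = 2.58

2.58


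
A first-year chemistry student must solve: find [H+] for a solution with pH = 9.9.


[H+] = 10^(-pH) = 10^(-9.9)
= 1.26×10^-10 M

1.26×10^-10 M


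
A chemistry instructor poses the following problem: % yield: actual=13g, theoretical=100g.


% yield = actual/theoretical × 100
= 13/100 × 100
= 13.0%

13.0%
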